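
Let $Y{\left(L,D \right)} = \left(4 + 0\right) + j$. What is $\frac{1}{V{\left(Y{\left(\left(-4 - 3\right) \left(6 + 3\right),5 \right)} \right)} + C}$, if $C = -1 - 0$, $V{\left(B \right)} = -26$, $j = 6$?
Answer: $- \frac{1}{27} \approx -0.037037$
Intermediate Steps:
$Y{\left(L,D \right)} = 10$ ($Y{\left(L,D \right)} = \left(4 + 0\right) + 6 = 4 + 6 = 10$)
$C = -1$ ($C = -1 + 0 = -1$)
$\frac{1}{V{\left(Y{\left(\left(-4 - 3\right) \left(6 + 3\right),5 \right)} \right)} + C} = \frac{1}{-26 - 1} = \frac{1}{-27} = - \frac{1}{27}$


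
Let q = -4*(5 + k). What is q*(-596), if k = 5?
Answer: 23840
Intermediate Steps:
q = -40 (q = -4*(5 + 5) = -4*10 = -40)
q*(-596) = -40*(-596) = 23840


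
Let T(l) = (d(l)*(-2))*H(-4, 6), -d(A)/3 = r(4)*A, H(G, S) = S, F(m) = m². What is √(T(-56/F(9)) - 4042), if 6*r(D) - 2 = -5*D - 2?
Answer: I*√320682/9 ≈ 62.921*I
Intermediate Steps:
r(D) = -5*D/6 (r(D) = ⅓ + (-5*D - 2)/6 = ⅓ + (-2 - 5*D)/6 = ⅓ + (-⅓ - 5*D/6) = -5*D/6)
d(A) = 10*A (d(A) = -3*(-⅚*4)*A = -(-10)*A = 10*A)
T(l) = -120*l (T(l) = ((10*l)*(-2))*6 = -20*l*6 = -120*l)
√(T(-56/F(9)) - 4042) = √(-(-6720)/(9²) - 4042) = √(-(-6720)/81 - 4042) = √(-120*(-56/81) - 4042) = √(2240/27 - 4042) = √(-106894/27) = I*√320682/9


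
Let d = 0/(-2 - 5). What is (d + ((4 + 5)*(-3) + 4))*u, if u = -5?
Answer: 115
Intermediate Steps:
d = 0 (d = 0/(-7) = -⅐*0 = 0)
(d + ((4 + 5)*(-3) + 4))*u = (0 + ((4 + 5)*(-3) + 4))*(-5) = (0 + (9*(-3) + 4))*(-5) = (0 + (-27 + 4))*(-5) = (0 - 23)*(-5) = -23*(-5) = 115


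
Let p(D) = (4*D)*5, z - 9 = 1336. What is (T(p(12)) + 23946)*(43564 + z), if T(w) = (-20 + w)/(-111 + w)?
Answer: 138735307886/129 ≈ 1.0755e+9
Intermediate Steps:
z = 1345 (z = 9 + 1336 = 1345)
p(D) = 20*D
T(w) = (-20 + w)/(-111 + w)
(T(p(12)) + 23946)*(43564 + z) = ((-20 + 20*12)/(-111 + 20*12) + 23946)*(43564 + 1345) = ((-20 + 240)/(-111 + 240) + 23946)*44909 = (220/129 + 23946)*44909 = (3089254/129)*44909 = 138735307886/129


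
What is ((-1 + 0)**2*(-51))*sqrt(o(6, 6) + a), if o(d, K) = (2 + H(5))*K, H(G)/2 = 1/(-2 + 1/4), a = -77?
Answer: -51*I*sqrt(3521)/7 ≈ -432.32*I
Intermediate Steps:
H(G) = -8/7 (H(G) = 2/(-2 + 1/4) = 2/(-7/4) = 2*(-4/7) = -8/7)
o(d, K) = 6*K/7 (o(d, K) = (2 - 8/7)*K = 6*K/7)
((-1 + 0)**2*(-51))*sqrt(o(6, 6) + a) = ((-1 + 0)**2*(-51))*sqrt((6/7)*6 - 77) = ((-1)**2*(-51))*sqrt(36/7 - 77) = (1*(-51))*sqrt(-503/7) = -51*I*sqrt(3521)/7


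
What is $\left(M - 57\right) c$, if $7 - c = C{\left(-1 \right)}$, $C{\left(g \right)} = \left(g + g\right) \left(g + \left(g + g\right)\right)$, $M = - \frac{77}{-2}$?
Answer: $- \frac{37}{2} \approx -18.5$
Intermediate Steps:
$M = \frac{77}{2}$ ($M = \left(-77\right) \left(- \frac{1}{2}\right) = \frac{77}{2} \approx 38.5$)
$C{\left(g \right)} = 6 g^{2}$ ($C{\left(g \right)} = 2 g \left(g + 2 g\right) = 2 g 3 g = 6 g^{2}$)
$c = 1$ ($c = 7 - 6 \left(-1\right)^{2} = 7 - 6 \cdot 1 = 7 - 6 = 1$)
$\left(M - 57\right) c = \left(\frac{77}{2} - 57\right) 1 = \left(- \frac{37}{2}\right) 1 = - \frac{37}{2}$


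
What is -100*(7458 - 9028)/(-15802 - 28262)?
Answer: -19625/5508 ≈ -3.5630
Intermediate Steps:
-100*(7458 - 9028)/(-15802 - 28262) = -(-157000)/(-44064) = -(-157000)*(-1)/44064 = -100*785/22032 = -19625/5508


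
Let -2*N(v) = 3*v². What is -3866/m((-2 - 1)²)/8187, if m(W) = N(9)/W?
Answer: 7732/221049 ≈ 0.034979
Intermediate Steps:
N(v) = -3*v²/2
m(W) = -243/(2*W) (m(W) = (-3/2*9²)/W = (-3/2*81)/W = -243/(2*W))
-3866/m((-2 - 1)²)/8187 = -3866*(-2*(-2 - 1)²/243)/8187 = -3866/((-243/(2*((-3)²))))*(1/8187) = -3866/((-243/2/9))*(1/8187) = -3866/((-243/2*⅑))*(1/8187) = -3866/(-27/2)*(1/8187) = -3866*(-2/27)*(1/8187) = (7732/27)*(1/8187) = 7732/221049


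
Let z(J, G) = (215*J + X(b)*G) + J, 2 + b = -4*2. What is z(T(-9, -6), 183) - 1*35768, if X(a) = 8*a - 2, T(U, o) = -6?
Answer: -52070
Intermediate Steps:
b = -10 (b = -2 - 4*2 = -2 - 8 = -10)
X(a) = -2 + 8*a
z(J, G) = -82*G + 216*J (z(J, G) = (215*J + (-2 + 8*(-10))*G) + J = (215*J + (-2 - 80)*G) + J = (215*J - 82*G) + J = (-82*G + 215*J) + J = -82*G + 216*J)
z(T(-9, -6), 183) - 1*35768 = (-82*183 + 216*(-6)) - 1*35768 = (-15006 - 1296) - 35768 = -16302 - 35768 = -52070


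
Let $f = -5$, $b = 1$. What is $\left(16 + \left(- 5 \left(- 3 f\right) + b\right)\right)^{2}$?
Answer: $3364$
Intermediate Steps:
$\left(16 + \left(- 5 \left(- 3 f\right) + b\right)\right)^{2} = \left(16 + \left(- 5 \left(\left(-3\right) \left(-5\right)\right) + 1\right)\right)^{2} = \left(16 + \left(\left(-5\right) 15 + 1\right)\right)^{2} = \left(16 + \left(-75 + 1\right)\right)^{2} = \left(16 - 74\right)^{2} = \left(-58\right)^{2} = 3364$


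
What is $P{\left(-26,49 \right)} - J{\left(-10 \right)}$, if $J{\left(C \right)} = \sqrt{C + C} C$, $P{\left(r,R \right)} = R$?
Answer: $49 + 20 i \sqrt{5} \approx 49.0 + 44.721 i$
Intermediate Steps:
$J{\left(C \right)} = \sqrt{2} C^{\frac{3}{2}}$ ($J{\left(C \right)} = \sqrt{2 C} C = \sqrt{2} \sqrt{C} C = \sqrt{2} C^{\frac{3}{2}}$)
$P{\left(-26,49 \right)} - J{\left(-10 \right)} = 49 - \sqrt{2} \left(-10\right)^{\frac{3}{2}} = 49 - \sqrt{2} \left(- 10 i \sqrt{10}\right) = 49 - - 20 i \sqrt{5} = 49 + 20 i \sqrt{5}$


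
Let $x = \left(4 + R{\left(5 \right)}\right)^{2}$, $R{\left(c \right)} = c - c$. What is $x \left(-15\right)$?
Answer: $-240$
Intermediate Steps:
$R{\left(c \right)} = 0$
$x = 16$ ($x = \left(4 + 0\right)^{2} = 4^{2} = 16$)
$x \left(-15\right) = 16 \left(-15\right) = -240$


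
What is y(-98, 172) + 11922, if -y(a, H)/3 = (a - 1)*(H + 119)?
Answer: 98349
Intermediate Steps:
y(a, H) = -3*(-1 + a)*(119 + H) (y(a, H) = -3*(a - 1)*(H + 119) = -3*(-1 + a)*(119 + H))
y(-98, 172) + 11922 = (357 - 357*(-98) + 3*172 - 3*172*(-98)) + 11922 = (357 + 34986 + 516 + 50568) + 11922 = 86427 + 11922 = 98349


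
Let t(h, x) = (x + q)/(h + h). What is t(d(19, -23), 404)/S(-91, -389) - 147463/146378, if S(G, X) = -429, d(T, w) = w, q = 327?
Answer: -700758131/722155863 ≈ -0.97037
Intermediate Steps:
t(h, x) = (327 + x)/(2*h) (t(h, x) = (x + 327)/(h + h) = (327 + x)/((2*h)) = (327 + x)*(1/(2*h)) = (327 + x)/(2*h))
t(d(19, -23), 404)/S(-91, -389) - 147463/146378 = ((½)*(327 + 404)/(-23))/(-429) - 147463/146378 = ((½)*(-1/23)*731)*(-1/429) - 147463*1/146378 = -731/46*(-1/429) - 147463/146378 = 731/19734 - 147463/146378 = -700758131/722155863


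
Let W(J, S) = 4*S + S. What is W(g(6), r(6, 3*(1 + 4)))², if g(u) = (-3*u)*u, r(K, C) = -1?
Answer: 25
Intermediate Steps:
g(u) = -3*u²
W(J, S) = 5*S
W(g(6), r(6, 3*(1 + 4)))² = (5*(-1))² = (-5)² = 25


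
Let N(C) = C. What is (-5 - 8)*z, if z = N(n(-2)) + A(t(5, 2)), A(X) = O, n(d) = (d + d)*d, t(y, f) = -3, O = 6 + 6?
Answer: -260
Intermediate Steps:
O = 12
n(d) = 2*d² (n(d) = (2*d)*d = 2*d²)
A(X) = 12
z = 20 (z = 2*(-2)² + 12 = 2*4 + 12 = 8 + 12 = 20)
(-5 - 8)*z = (-5 - 8)*20 = -13*20 = -260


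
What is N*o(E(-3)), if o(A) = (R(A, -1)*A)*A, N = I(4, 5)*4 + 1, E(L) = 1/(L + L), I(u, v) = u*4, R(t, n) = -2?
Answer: -65/18 ≈ -3.6111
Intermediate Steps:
I(u, v) = 4*u
E(L) = 1/(2*L)
N = 65 (N = (4*4)*4 + 1 = 16*4 + 1 = 64 + 1 = 65)
o(A) = -2*A**2 (o(A) = (-2*A)*A = -2*A**2)
N*o(E(-3)) = 65*(-2*((1/2)/(-3))**2) = 65*(-2*((1/2)*(-1/3))**2) = 65*(-2*(-1/6)**2) = 65*(-2*1/36) = 65*(-1/18) = -65/18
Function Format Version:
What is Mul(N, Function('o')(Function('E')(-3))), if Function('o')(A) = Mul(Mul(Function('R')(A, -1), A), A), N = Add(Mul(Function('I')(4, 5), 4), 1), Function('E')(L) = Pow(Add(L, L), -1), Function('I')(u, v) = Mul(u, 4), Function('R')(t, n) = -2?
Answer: Rational(-65, 18) ≈ -3.6111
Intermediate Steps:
Function('I')(u, v) = Mul(4, u)
Function('E')(L) = Mul(Rational(1, 2), Pow(L, -1)) (Function('E')(L) = Pow(Mul(2, L), -1) = Mul(Rational(1, 2), Pow(L, -1)))
N = 65 (N = Add(Mul(Mul(4, 4), 4), 1) = Add(Mul(16, 4), 1) = Add(64, 1) = 65)
Function('o')(A) = Mul(-2, Pow(A, 2)) (Function('o')(A) = Mul(Mul(-2, A), A) = Mul(-2, Pow(A, 2)))
Mul(N, Function('o')(Function('E')(-3))) = Mul(65, Mul(-2, Pow(Mul(Rational(1, 2), Pow(-3, -1)), 2))) = Mul(65, Mul(-2, Pow(Mul(Rational(1, 2), Rational(-1, 3)), 2))) = Mul(65, Mul(-2, Pow(Rational(-1, 6), 2))) = Mul(65, Mul(-2, Rational(1, 36))) = Mul(65, Rational(-1, 18)) = Rational(-65, 18)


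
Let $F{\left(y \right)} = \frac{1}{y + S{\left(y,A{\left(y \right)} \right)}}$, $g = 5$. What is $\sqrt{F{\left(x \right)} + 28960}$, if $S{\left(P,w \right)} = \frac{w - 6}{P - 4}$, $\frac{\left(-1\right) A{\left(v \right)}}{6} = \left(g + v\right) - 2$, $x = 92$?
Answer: $\frac{\sqrt{6397266585}}{470} \approx 170.18$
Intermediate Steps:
$A{\left(v \right)} = -18 - 6 v$ ($A{\left(v \right)} = - 6 \left(\left(5 + v\right) - 2\right) = - 6 \left(3 + v\right) = -18 - 6 v$)
$S{\left(P,w \right)} = \frac{-6 + w}{-4 + P}$
$F{\left(y \right)} = \frac{1}{y + \frac{-24 - 6 y}{-4 + y}}$ ($F{\left(y \right)} = \frac{1}{y + \frac{-6 - \left(18 + 6 y\right)}{-4 + y}} = \frac{1}{y + \frac{-24 - 6 y}{-4 + y}}$)
$\sqrt{F{\left(x \right)} + 28960} = \sqrt{\frac{-4 + 92}{-24 + 92^{2} - 920} + 28960} = \sqrt{\frac{1}{-24 + 8464 - 920} \cdot 88 + 28960} = \sqrt{\frac{1}{7520} \cdot 88 + 28960} = \sqrt{\frac{11}{940} + 28960} = \sqrt{\frac{27222411}{940}} = \frac{\sqrt{6397266585}}{470}$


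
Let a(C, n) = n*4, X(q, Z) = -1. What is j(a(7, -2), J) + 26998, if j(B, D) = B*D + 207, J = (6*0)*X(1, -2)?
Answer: 27205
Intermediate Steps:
a(C, n) = 4*n
J = 0 (J = (6*0)*(-1) = 0*(-1) = 0)
j(B, D) = 207 + B*D
j(a(7, -2), J) + 26998 = (207 + (4*(-2))*0) + 26998 = (207 - 8*0) + 26998 = (207 + 0) + 26998 = 207 + 26998 = 27205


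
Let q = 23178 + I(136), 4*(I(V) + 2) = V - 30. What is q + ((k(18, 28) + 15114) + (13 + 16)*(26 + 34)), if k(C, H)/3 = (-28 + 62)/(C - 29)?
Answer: 881039/22 ≈ 40047.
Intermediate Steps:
k(C, H) = 102/(-29 + C) (k(C, H) = 3*((-28 + 62)/(C - 29)) = 3*(34/(-29 + C)) = 102/(-29 + C))
I(V) = -19/2 + V/4 (I(V) = -2 + (V - 30)/4 = -2 + (-30 + V)/4 = -2 + (-15/2 + V/4) = -19/2 + V/4)
q = 46405/2 (q = 23178 + (-19/2 + (1/4)*136) = 23178 + (-19/2 + 34) = 23178 + 49/2 = 46405/2 ≈ 23203.)
q + ((k(18, 28) + 15114) + (13 + 16)*(26 + 34)) = 46405/2 + ((102/(-29 + 18) + 15114) + (13 + 16)*(26 + 34)) = 46405/2 + ((102/(-11) + 15114) + 29*60) = 46405/2 + ((102*(-1/11) + 15114) + 1740) = 46405/2 + ((-102/11 + 15114) + 1740) = 46405/2 + (166152/11 + 1740) = 46405/2 + 185292/11 = 881039/22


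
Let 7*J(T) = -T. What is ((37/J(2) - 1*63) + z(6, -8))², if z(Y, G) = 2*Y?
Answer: 130321/4 ≈ 32580.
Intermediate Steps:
J(T) = -T/7 (J(T) = (-T)/7 = -T/7)
((37/J(2) - 1*63) + z(6, -8))² = ((37/((-⅐*2)) - 1*63) + 2*6)² = ((37/(-2/7) - 63) + 12)² = ((37*(-7/2) - 63) + 12)² = ((-259/2 - 63) + 12)² = (-385/2 + 12)² = (-361/2)² = 130321/4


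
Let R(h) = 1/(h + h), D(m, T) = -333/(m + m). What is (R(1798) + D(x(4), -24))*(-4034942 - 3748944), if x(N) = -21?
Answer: -776773443655/12586 ≈ -6.1717e+7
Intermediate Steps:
D(m, T) = -333/(2*m) (D(m, T) = -333*1/(2*m) = -333/(2*m))
R(h) = 1/(2*h)
(R(1798) + D(x(4), -24))*(-4034942 - 3748944) = ((1/2)/1798 - 333/2/(-21))*(-4034942 - 3748944) = ((1/2)*(1/1798) - 333/2*(-1/21))*(-7783886) = (1/3596 + 111/14)*(-7783886) = (199585/25172)*(-7783886) = -776773443655/12586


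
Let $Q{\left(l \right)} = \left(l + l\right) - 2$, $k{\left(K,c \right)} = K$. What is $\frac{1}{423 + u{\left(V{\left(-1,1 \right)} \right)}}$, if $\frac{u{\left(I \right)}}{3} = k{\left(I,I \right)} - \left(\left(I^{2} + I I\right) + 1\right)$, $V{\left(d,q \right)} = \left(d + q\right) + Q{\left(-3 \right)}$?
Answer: $\frac{1}{12} \approx 0.083333$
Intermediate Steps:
$Q{\left(l \right)} = -2 + 2 l$ ($Q{\left(l \right)} = 2 l - 2 = -2 + 2 l$)
$V{\left(d,q \right)} = -8 + d + q$ ($V{\left(d,q \right)} = \left(d + q\right) + \left(-2 + 2 \left(-3\right)\right) = \left(d + q\right) - 8 = -8 + d + q$)
$u{\left(I \right)} = -3 - 6 I^{2} + 3 I$ ($u{\left(I \right)} = 3 \left(I - \left(\left(I^{2} + I I\right) + 1\right)\right) = 3 \left(I - \left(\left(I^{2} + I^{2}\right) + 1\right)\right) = 3 \left(I - \left(2 I^{2} + 1\right)\right) = 3 \left(I - \left(1 + 2 I^{2}\right)\right) = 3 \left(-1 + I - 2 I^{2}\right) = -3 - 6 I^{2} + 3 I$)
$\frac{1}{423 + u{\left(V{\left(-1,1 \right)} \right)}} = \frac{1}{423 - \left(3 - 3 \left(-8 - 1 + 1\right) + 6 \left(-8 - 1 + 1\right)^{2}\right)} = \frac{1}{423 - \left(27 + 384\right)} = \frac{1}{423 - 411} = \frac{1}{12}$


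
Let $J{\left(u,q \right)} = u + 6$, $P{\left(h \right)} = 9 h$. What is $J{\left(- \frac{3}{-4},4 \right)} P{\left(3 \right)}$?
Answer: $\frac{729}{4} \approx 182.25$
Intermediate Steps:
$J{\left(u,q \right)} = 6 + u$
$J{\left(- \frac{3}{-4},4 \right)} P{\left(3 \right)} = \left(6 - \frac{3}{-4}\right) 9 \cdot 3 = \left(6 - - \frac{3}{4}\right) 27 = \left(6 + \frac{3}{4}\right) 27 = \frac{27}{4} \cdot 27 = \frac{729}{4}$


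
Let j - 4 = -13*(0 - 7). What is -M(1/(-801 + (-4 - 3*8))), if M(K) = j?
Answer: -95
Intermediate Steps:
j = 95 (j = 4 - 13*(0 - 7) = 4 - 13*(-7) = 4 + 91 = 95)
M(K) = 95
-M(1/(-801 + (-4 - 3*8))) = -1*95 = -95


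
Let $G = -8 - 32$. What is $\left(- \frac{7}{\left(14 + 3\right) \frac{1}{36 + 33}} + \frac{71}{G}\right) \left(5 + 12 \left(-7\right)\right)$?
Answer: $\frac{1621633}{680} \approx 2384.8$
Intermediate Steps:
$G = -40$ ($G = -8 - 32 = -40$)
$\left(- \frac{7}{\left(14 + 3\right) \frac{1}{36 + 33}} + \frac{71}{G}\right) \left(5 + 12 \left(-7\right)\right) = \left(- \frac{7}{\left(14 + 3\right) \frac{1}{36 + 33}} + \frac{71}{-40}\right) \left(5 + 12 \left(-7\right)\right) = \left(- \frac{7}{17 \cdot \frac{1}{69}} + 71 \left(- \frac{1}{40}\right)\right) \left(5 - 84\right) = \left(- \frac{7}{17 \cdot \frac{1}{69}} - \frac{71}{40}\right) \left(-79\right) = \left(- \frac{7}{\frac{17}{69}} - \frac{71}{40}\right) \left(-79\right) = \left(\left(-7\right) \frac{69}{17} - \frac{71}{40}\right) \left(-79\right) = \left(- \frac{483}{17} - \frac{71}{40}\right) \left(-79\right) = \left(- \frac{20527}{680}\right) \left(-79\right) = \frac{1621633}{680}$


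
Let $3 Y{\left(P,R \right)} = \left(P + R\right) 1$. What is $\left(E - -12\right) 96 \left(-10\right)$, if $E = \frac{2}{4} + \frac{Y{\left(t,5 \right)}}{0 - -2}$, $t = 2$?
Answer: $-13120$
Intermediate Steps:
$Y{\left(P,R \right)} = \frac{P}{3} + \frac{R}{3}$ ($Y{\left(P,R \right)} = \frac{\left(P + R\right) 1}{3} = \frac{P + R}{3} = \frac{P}{3} + \frac{R}{3}$)
$E = \frac{5}{3}$ ($E = \frac{2}{4} + \frac{\frac{1}{3} \cdot 2 + \frac{1}{3} \cdot 5}{0 - -2} = 2 \cdot \frac{1}{4} + \frac{\frac{2}{3} + \frac{5}{3}}{0 + 2} = \frac{1}{2} + \frac{7}{3 \cdot 2} = \frac{1}{2} + \frac{7}{3} \cdot \frac{1}{2} = \frac{1}{2} + \frac{7}{6} = \frac{5}{3} \approx 1.6667$)
$\left(E - -12\right) 96 \left(-10\right) = \left(\frac{5}{3} - -12\right) 96 \left(-10\right) = \left(\frac{5}{3} + 12\right) 96 \left(-10\right) = \frac{41}{3} \cdot 96 \left(-10\right) = 1312 \left(-10\right) = -13120$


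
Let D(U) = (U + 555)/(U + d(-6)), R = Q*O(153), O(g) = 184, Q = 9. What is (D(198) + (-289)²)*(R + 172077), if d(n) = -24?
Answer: 841644132777/58 ≈ 1.4511e+10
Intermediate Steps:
R = 1656 (R = 9*184 = 1656)
D(U) = (555 + U)/(-24 + U) (D(U) = (U + 555)/(U - 24) = (555 + U)/(-24 + U))
(D(198) + (-289)²)*(R + 172077) = ((555 + 198)/(-24 + 198) + (-289)²)*(1656 + 172077) = (753/174 + 83521)*173733 = ((1/174)*753 + 83521)*173733 = (251/58 + 83521)*173733 = (4844469/58)*173733 = 841644132777/58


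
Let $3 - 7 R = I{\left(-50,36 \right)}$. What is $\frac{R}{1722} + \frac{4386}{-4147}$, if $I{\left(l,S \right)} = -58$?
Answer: $- \frac{52615877}{49987938} \approx -1.0526$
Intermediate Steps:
$R = \frac{61}{7}$ ($R = \frac{3}{7} - - \frac{58}{7} = \frac{3}{7} + \frac{58}{7} = \frac{61}{7} \approx 8.7143$)
$\frac{R}{1722} + \frac{4386}{-4147} = \frac{61}{7 \cdot 1722} + \frac{4386}{-4147} = \frac{61}{7} \cdot \frac{1}{1722} + 4386 \left(- \frac{1}{4147}\right) = \frac{61}{12054} - \frac{4386}{4147} = - \frac{52615877}{49987938}$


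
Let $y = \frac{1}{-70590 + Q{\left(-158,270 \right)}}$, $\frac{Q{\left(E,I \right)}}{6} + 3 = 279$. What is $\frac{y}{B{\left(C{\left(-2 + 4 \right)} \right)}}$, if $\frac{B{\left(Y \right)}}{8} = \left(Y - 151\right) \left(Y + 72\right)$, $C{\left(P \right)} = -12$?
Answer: $\frac{1}{5393396160} \approx 1.8541 \cdot 10^{-10}$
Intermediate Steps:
$Q{\left(E,I \right)} = 1656$ ($Q{\left(E,I \right)} = -18 + 6 \cdot 279 = -18 + 1674 = 1656$)
$B{\left(Y \right)} = 8 \left(-151 + Y\right) \left(72 + Y\right)$ ($B{\left(Y \right)} = 8 \left(Y - 151\right) \left(Y + 72\right) = 8 \left(-151 + Y\right) \left(72 + Y\right)$)
$y = - \frac{1}{68934}$ ($y = \frac{1}{-70590 + 1656} = \frac{1}{-68934} = - \frac{1}{68934} \approx -1.4507 \cdot 10^{-5}$)
$\frac{y}{B{\left(C{\left(-2 + 4 \right)} \right)}} = - \frac{1}{68934 \left(-86976 - -7584 + 8 \left(-12\right)^{2}\right)} = - \frac{1}{68934 \left(-86976 + 7584 + 8 \cdot 144\right)} = - \frac{1}{68934 \left(-86976 + 7584 + 1152\right)} = - \frac{1}{68934 \left(-78240\right)} = \left(- \frac{1}{68934}\right) \left(- \frac{1}{78240}\right) = \frac{1}{5393396160}$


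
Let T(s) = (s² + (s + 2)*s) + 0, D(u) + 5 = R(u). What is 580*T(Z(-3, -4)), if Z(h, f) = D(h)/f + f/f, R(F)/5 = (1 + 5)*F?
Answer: 1478565/2 ≈ 7.3928e+5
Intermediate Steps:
R(F) = 30*F (R(F) = 5*((1 + 5)*F) = 5*(6*F) = 30*F)
D(u) = -5 + 30*u
Z(h, f) = 1 + (-5 + 30*h)/f (Z(h, f) = (-5 + 30*h)/f + f/f = (-5 + 30*h)/f + 1 = 1 + (-5 + 30*h)/f)
T(s) = s² + s*(2 + s) (T(s) = (s² + (2 + s)*s) + 0 = (s² + s*(2 + s)) + 0 = s² + s*(2 + s))
580*T(Z(-3, -4)) = 580*(2*((-5 - 4 + 30*(-3))/(-4))*(1 + (-5 - 4 + 30*(-3))/(-4))) = 580*(2*(-(-5 - 4 - 90)/4)*(1 - (-5 - 4 - 90)/4)) = 580*(2*(-¼*(-99))*(1 - ¼*(-99))) = 580*(2*(99/4)*(1 + 99/4)) = 580*(2*(99/4)*(103/4)) = 580*(10197/8) = 1478565/2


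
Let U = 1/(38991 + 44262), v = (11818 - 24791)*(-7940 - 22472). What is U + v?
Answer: 32846212031629/83253 ≈ 3.9453e+8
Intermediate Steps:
v = 394534876 (v = -12973*(-30412) = 394534876)
U = 1/83253 ≈ 1.2012e-5
U + v = 1/83253 + 394534876 = 32846212031629/83253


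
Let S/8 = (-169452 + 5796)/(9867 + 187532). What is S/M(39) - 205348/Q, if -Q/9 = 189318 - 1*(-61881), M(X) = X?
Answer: -35360307460/446277882609 ≈ -0.079234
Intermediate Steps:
Q = -2260791 (Q = -9*(189318 - 1*(-61881)) = -9*(189318 + 61881) = -9*251199 = -2260791)
S = -1309248/197399 (S = 8*((-169452 + 5796)/(9867 + 187532)) = 8*(-163656/197399) = -1309248/197399 ≈ -6.6325)
S/M(39) - 205348/Q = -1309248/197399/39 - 205348/(-2260791) = -1309248/197399*1/39 - 205348*(-1/2260791) = -436416/2566187 + 15796/173907 = -35360307460/446277882609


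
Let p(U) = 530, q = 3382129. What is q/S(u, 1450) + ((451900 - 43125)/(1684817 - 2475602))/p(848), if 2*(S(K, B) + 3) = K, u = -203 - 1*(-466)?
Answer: 113400359563429/4308512994 ≈ 26320.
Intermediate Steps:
u = 263 (u = -203 + 466 = 263)
S(K, B) = -3 + K/2
q/S(u, 1450) + ((451900 - 43125)/(1684817 - 2475602))/p(848) = 3382129/(-3 + (½)*263) + ((451900 - 43125)/(1684817 - 2475602))/530 = 3382129/(-3 + 263/2) + (408775/(-790785))*(1/530) = 3382129/(257/2) + (408775*(-1/790785))*(1/530) = 3382129*(2/257) - 81755/158157*1/530 = 6764258/257 - 16351/16764642 = 113400359563429/4308512994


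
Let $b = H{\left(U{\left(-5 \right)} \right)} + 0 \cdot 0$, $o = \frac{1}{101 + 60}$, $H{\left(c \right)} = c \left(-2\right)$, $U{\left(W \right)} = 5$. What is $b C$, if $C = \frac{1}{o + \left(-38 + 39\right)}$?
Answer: $- \frac{805}{81} \approx -9.9383$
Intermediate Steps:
$H{\left(c \right)} = - 2 c$
$o = \frac{1}{161} \approx 0.0062112$
$C = \frac{161}{162}$ ($C = \frac{1}{\frac{1}{161} + \left(-38 + 39\right)} = \frac{1}{\frac{1}{161} + 1} = \frac{1}{\frac{162}{161}} = \frac{161}{162} \approx 0.99383$)
$b = -10$ ($b = \left(-2\right) 5 + 0 \cdot 0 = -10 + 0 = -10$)
$b C = \left(-10\right) \frac{161}{162} = - \frac{805}{81}$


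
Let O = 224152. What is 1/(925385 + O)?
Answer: 1/1149537 ≈ 8.6992e-7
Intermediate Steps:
1/(925385 + O) = 1/(925385 + 224152) = 1/1149537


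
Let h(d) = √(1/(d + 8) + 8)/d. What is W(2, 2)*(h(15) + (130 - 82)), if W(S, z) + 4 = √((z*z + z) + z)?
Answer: -2*(2 - √2)*(16560 + √4255)/345 ≈ -56.457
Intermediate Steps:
W(S, z) = -4 + √(z² + 2*z) (W(S, z) = -4 + √((z*z + z) + z) = -4 + √((z² + z) + z) = -4 + √((z + z²) + z) = -4 + √(z² + 2*z))
h(d) = √(8 + 1/(8 + d))/d (h(d) = √(1/(8 + d) + 8)/d = √(8 + 1/(8 + d))/d)
W(2, 2)*(h(15) + (130 - 82)) = (-4 + √(2*(2 + 2)))*(√((65 + 8*15)/(8 + 15))/15 + (130 - 82)) = (-4 + √(2*4))*(√((65 + 120)/23)/15 + 48) = (-4 + √8)*(√((1/23)*185)/15 + 48) = (-4 + 2*√2)*(√(185/23)/15 + 48) = (-4 + 2*√2)*((√4255/23)/15 + 48) = (-4 + 2*√2)*(√4255/345 + 48) = (-4 + 2*√2)*(48 + √4255/345)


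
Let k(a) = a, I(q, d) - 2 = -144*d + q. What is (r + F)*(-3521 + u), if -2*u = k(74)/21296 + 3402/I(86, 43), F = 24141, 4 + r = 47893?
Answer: -294333585511665/1160632 ≈ -2.5360e+8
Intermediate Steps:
r = 47889 (r = -4 + 47893 = 47889)
I(q, d) = 2 + q - 144*d (I(q, d) = 2 + (-144*d + q) = 2 + (q - 144*d) = 2 + q - 144*d)
u = 642833/2321264 (u = -(74/21296 + 3402/(2 + 86 - 144*43))/2 = -(74*(1/21296) + 3402/(2 + 86 - 6192))/2 = -(37/10648 + 3402/(-6104))/2 = -(37/10648 + 3402*(-1/6104))/2 = -(37/10648 - 243/436)/2 = -1/2*(-642833/1160632) = 642833/2321264 ≈ 0.27693)
(r + F)*(-3521 + u) = (47889 + 24141)*(-3521 + 642833/2321264) = 72030*(-8172527711/2321264) = -294333585511665/1160632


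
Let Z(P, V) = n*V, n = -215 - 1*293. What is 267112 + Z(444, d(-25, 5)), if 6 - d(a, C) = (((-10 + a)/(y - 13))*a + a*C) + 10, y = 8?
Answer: 116744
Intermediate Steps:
n = -508 (n = -215 - 293 = -508)
d(a, C) = -4 - C*a - a*(2 - a/5) (d(a, C) = 6 - ((((-10 + a)/(8 - 13))*a + a*C) + 10) = 6 - ((((-10 + a)/(-5))*a + C*a) + 10) = 6 - ((((-10 + a)*(-⅕))*a + C*a) + 10) = 6 - (((2 - a/5)*a + C*a) + 10) = 6 - ((a*(2 - a/5) + C*a) + 10) = 6 - ((C*a + a*(2 - a/5)) + 10) = 6 - (10 + C*a + a*(2 - a/5)) = 6 + (-10 - C*a - a*(2 - a/5)) = -4 - C*a - a*(2 - a/5))
Z(P, V) = -508*V
267112 + Z(444, d(-25, 5)) = 267112 - 508*(-4 - 2*(-25) + (⅕)*(-25)² - 1*5*(-25)) = 267112 - 508*(-4 + 50 + (⅕)*625 + 125) = 267112 - 508*(-4 + 50 + 125 + 125) = 267112 - 508*296 = 267112 - 150368 = 116744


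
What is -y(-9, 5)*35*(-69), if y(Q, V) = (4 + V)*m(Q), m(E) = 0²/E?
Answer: 0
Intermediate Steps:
m(E) = 0 (m(E) = 0/E = 0)
y(Q, V) = 0 (y(Q, V) = (4 + V)*0 = 0)
-y(-9, 5)*35*(-69) = -0*35*(-69) = -0*(-69) = -1*0 = 0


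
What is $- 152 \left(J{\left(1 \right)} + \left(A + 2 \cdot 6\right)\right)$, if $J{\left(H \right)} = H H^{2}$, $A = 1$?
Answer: $-2128$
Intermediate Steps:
$J{\left(H \right)} = H^{3}$
$- 152 \left(J{\left(1 \right)} + \left(A + 2 \cdot 6\right)\right) = - 152 \left(1^{3} + \left(1 + 2 \cdot 6\right)\right) = - 152 \left(1 + \left(1 + 12\right)\right) = - 152 \left(1 + 13\right) = \left(-152\right) 14 = -2128$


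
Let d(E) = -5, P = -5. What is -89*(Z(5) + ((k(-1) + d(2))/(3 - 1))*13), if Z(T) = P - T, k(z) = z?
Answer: 4361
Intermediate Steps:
Z(T) = -5 - T
-89*(Z(5) + ((k(-1) + d(2))/(3 - 1))*13) = -89*((-5 - 1*5) + ((-1 - 5)/(3 - 1))*13) = -89*((-5 - 5) - 6/2*13) = -89*(-10 - 6*½*13) = -89*(-10 - 3*13) = -89*(-10 - 39) = -89*(-49) = 4361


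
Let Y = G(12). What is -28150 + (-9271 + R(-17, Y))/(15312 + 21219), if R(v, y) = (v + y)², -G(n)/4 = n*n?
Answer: -114222808/4059 ≈ -28141.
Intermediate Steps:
G(n) = -4*n² (G(n) = -4*n*n = -4*n²)
Y = -576 (Y = -4*12² = -4*144 = -576)
-28150 + (-9271 + R(-17, Y))/(15312 + 21219) = -28150 + (-9271 + (-17 - 576)²)/(15312 + 21219) = -28150 + (-9271 + (-593)²)/36531 = -28150 + (-9271 + 351649)*(1/36531) = -28150 + 342378*(1/36531) = -28150 + 38042/4059 = -114222808/4059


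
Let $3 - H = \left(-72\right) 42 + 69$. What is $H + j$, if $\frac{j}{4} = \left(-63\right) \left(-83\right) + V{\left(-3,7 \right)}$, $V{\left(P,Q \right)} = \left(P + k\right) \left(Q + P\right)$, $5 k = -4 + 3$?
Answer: $\frac{119114}{5} \approx 23823.0$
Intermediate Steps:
$k = - \frac{1}{5}$ ($k = \frac{-4 + 3}{5} = \frac{1}{5} \left(-1\right) = - \frac{1}{5} \approx -0.2$)
$V{\left(P,Q \right)} = \left(- \frac{1}{5} + P\right) \left(P + Q\right)$ ($V{\left(P,Q \right)} = \left(P - \frac{1}{5}\right) \left(Q + P\right) = \left(- \frac{1}{5} + P\right) \left(P + Q\right)$)
$H = 2958$ ($H = 3 - \left(\left(-72\right) 42 + 69\right) = 3 - \left(-3024 + 69\right) = 3 - -2955 = 3 + 2955 = 2958$)
$j = \frac{104324}{5}$ ($j = 4 \left(\left(-63\right) \left(-83\right) - \left(\frac{109}{5} - 9\right)\right) = 4 \left(5229 + \left(9 + \frac{3}{5} - \frac{7}{5} - 21\right)\right) = 4 \left(5229 - \frac{64}{5}\right) = 4 \cdot \frac{26081}{5} = \frac{104324}{5} \approx 20865.0$)
$H + j = 2958 + \frac{104324}{5} = \frac{119114}{5}$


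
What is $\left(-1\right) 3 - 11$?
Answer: $-14$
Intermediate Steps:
$\left(-1\right) 3 - 11 = -3 - 11 = -14$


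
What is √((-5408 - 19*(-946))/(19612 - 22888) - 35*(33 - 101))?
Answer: √708372574/546 ≈ 48.746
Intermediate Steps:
√((-5408 - 19*(-946))/(19612 - 22888) - 35*(33 - 101)) = √((-5408 + 17974)/(-3276) - 35*(-68)) = √(12566*(-1/3276) + 2380) = √(-6283/1638 + 2380) = √(3892157/1638) = √708372574/546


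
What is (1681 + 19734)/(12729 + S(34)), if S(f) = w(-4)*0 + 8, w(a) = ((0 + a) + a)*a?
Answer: 21415/12737 ≈ 1.6813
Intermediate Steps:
w(a) = 2*a² (w(a) = (a + a)*a = (2*a)*a = 2*a²)
S(f) = 8 (S(f) = (2*(-4)²)*0 + 8 = (2*16)*0 + 8 = 32*0 + 8 = 0 + 8 = 8)
(1681 + 19734)/(12729 + S(34)) = (1681 + 19734)/(12729 + 8) = 21415/12737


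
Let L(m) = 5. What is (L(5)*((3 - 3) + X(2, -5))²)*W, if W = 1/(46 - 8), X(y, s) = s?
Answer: 125/38 ≈ 3.2895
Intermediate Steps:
W = 1/38 ≈ 0.026316
(L(5)*((3 - 3) + X(2, -5))²)*W = (5*((3 - 3) - 5)²)*(1/38) = (5*(0 - 5)²)*(1/38) = (5*(-5)²)*(1/38) = (5*25)*(1/38) = 125*(1/38) = 125/38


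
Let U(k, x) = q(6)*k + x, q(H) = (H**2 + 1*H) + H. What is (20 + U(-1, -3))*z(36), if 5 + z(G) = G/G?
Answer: 124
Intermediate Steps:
z(G) = -4 (z(G) = -5 + G/G = -5 + 1 = -4)
q(H) = H**2 + 2*H (q(H) = (H**2 + H) + H = (H + H**2) + H = H**2 + 2*H)
U(k, x) = x + 48*k (U(k, x) = (6*(2 + 6))*k + x = (6*8)*k + x = 48*k + x = x + 48*k)
(20 + U(-1, -3))*z(36) = (20 + (-3 + 48*(-1)))*(-4) = (20 + (-3 - 48))*(-4) = (20 - 51)*(-4) = -31*(-4) = 124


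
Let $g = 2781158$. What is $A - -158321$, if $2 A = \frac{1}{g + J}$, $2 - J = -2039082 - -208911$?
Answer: $\frac{1460141070503}{9222662} \approx 1.5832 \cdot 10^{5}$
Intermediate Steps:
$J = 1830173$ ($J = 2 - \left(-2039082 - -208911\right) = 2 - \left(-2039082 + 208911\right) = 2 - -1830171 = 2 + 1830171 = 1830173$)
$A = \frac{1}{9222662}$ ($A = \frac{1}{2 \left(2781158 + 1830173\right)} = \frac{1}{2 \cdot 4611331} = \frac{1}{2} \cdot \frac{1}{4611331} = \frac{1}{9222662} \approx 1.0843 \cdot 10^{-7}$)
$A - -158321 = \frac{1}{9222662} - -158321 = \frac{1}{9222662} + 158321 = \frac{1460141070503}{9222662}$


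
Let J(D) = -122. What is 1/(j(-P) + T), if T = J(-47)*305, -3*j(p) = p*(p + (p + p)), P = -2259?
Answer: -1/5140291 ≈ -1.9454e-7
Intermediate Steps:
j(p) = -p² (j(p) = -p*(p + (p + p))/3 = -p*(p + 2*p)/3 = -p*3*p/3 = -p²)
T = -37210 (T = -122*305 = -37210)
1/(j(-P) + T) = 1/(-(-1*(-2259))² - 37210) = 1/(-1*2259² - 37210) = 1/(-1*5103081 - 37210) = 1/(-5103081 - 37210) = 1/(-5140291) = -1/5140291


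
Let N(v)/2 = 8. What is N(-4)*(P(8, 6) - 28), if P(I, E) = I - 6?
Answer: -416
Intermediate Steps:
N(v) = 16 (N(v) = 2*8 = 16)
P(I, E) = -6 + I
N(-4)*(P(8, 6) - 28) = 16*((-6 + 8) - 28) = 16*(2 - 28) = 16*(-26) = -416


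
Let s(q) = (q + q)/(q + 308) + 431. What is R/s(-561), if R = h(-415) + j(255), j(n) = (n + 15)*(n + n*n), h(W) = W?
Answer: 81075851/2003 ≈ 40477.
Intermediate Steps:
j(n) = (15 + n)*(n + n²)
s(q) = 431 + 2*q/(308 + q) (s(q) = (2*q)/(308 + q) + 431 = 2*q/(308 + q) + 431 = 431 + 2*q/(308 + q))
R = 17625185 (R = -415 + 255*(15 + 255² + 16*255) = -415 + 255*(15 + 65025 + 4080) = -415 + 255*69120 = -415 + 17625600 = 17625185)
R/s(-561) = 17625185/(((132748 + 433*(-561))/(308 - 561))) = 17625185/(((132748 - 242913)/(-253))) = 17625185/((-1/253*(-110165))) = 17625185/(10015/23) = 17625185*(23/10015) = 81075851/2003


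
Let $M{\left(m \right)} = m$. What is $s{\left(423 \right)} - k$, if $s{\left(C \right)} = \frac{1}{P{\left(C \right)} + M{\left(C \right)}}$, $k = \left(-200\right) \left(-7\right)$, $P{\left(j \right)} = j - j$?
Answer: $- \frac{592199}{423} \approx -1400.0$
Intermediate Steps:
$P{\left(j \right)} = 0$
$k = 1400$
$s{\left(C \right)} = \frac{1}{C}$ ($s{\left(C \right)} = \frac{1}{0 + C} = \frac{1}{C}$)
$s{\left(423 \right)} - k = \frac{1}{423} - 1400 = - \frac{592199}{423}$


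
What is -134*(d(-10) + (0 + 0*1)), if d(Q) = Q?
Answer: 1340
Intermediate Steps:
-134*(d(-10) + (0 + 0*1)) = -134*(-10 + (0 + 0*1)) = -134*(-10 + (0 + 0)) = -134*(-10 + 0) = -134*(-10) = 1340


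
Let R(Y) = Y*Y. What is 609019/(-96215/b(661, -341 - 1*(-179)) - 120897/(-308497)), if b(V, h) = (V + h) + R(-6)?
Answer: -2871888169343/846210256 ≈ -3393.8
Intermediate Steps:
R(Y) = Y²
b(V, h) = 36 + V + h (b(V, h) = (V + h) + (-6)² = (V + h) + 36 = 36 + V + h)
609019/(-96215/b(661, -341 - 1*(-179)) - 120897/(-308497)) = 609019/(-96215/(36 + 661 + (-341 - 1*(-179))) - 120897/(-308497)) = 609019/(-96215/(36 + 661 + (-341 + 179)) - 120897*(-1/308497)) = 609019/(-96215/(36 + 661 - 162) + 17271/44071) = 609019/(-96215/535 + 17271/44071) = 609019/(-96215*1/535 + 17271/44071) = 609019/(-19243/107 + 17271/44071) = 609019/(-846210256/4715597) = 609019*(-4715597/846210256) = -2871888169343/846210256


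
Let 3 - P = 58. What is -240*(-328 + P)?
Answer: 91920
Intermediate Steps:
P = -55 (P = 3 - 1*58 = 3 - 58 = -55)
-240*(-328 + P) = -240*(-328 - 55) = -240*(-383) = 91920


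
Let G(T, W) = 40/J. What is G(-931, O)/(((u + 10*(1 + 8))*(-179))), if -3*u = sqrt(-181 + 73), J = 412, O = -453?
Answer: -75/12463412 - 5*I*sqrt(3)/37390236 ≈ -6.0176e-6 - 2.3162e-7*I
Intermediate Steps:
u = -2*I*sqrt(3) (u = -sqrt(-181 + 73)/3 = -2*I*sqrt(3) ≈ -3.4641*I)
G(T, W) = 10/103 (G(T, W) = 40/412 = 40*(1/412) = 10/103)
G(-931, O)/(((u + 10*(1 + 8))*(-179))) = 10/(103*(((-2*I*sqrt(3) + 10*(1 + 8))*(-179)))) = 10/(103*(((-2*I*sqrt(3) + 10*9)*(-179)))) = 10/(103*(((-2*I*sqrt(3) + 90)*(-179)))) = 10/(103*(((90 - 2*I*sqrt(3))*(-179)))) = 10/(103*(-16110 + 358*I*sqrt(3)))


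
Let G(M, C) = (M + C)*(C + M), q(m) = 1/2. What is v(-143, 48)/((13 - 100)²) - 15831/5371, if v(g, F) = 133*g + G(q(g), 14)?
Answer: -883386541/162612396 ≈ -5.4325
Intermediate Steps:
q(m) = ½ (q(m) = 1*(½) = ½)
G(M, C) = (C + M)² (G(M, C) = (C + M)*(C + M) = (C + M)²)
v(g, F) = 841/4 + 133*g (v(g, F) = 133*g + (14 + ½)² = 133*g + (29/2)² = 133*g + 841/4 = 841/4 + 133*g)
v(-143, 48)/((13 - 100)²) - 15831/5371 = (841/4 + 133*(-143))/((13 - 100)²) - 15831/5371 = (841/4 - 19019)/((-87)²) - 15831*1/5371 = -75235/4/7569 - 15831/5371 = -75235/4*1/7569 - 15831/5371 = -75235/30276 - 15831/5371 = -883386541/162612396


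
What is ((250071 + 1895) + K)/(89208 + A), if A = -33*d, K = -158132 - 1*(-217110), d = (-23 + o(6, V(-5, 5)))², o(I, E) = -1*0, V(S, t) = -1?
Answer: 103648/23917 ≈ 4.3337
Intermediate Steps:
o(I, E) = 0
d = 529 (d = (-23 + 0)² = (-23)² = 529)
K = 58978 (K = -158132 + 217110 = 58978)
A = -17457 (A = -33*529 = -17457)
((250071 + 1895) + K)/(89208 + A) = ((250071 + 1895) + 58978)/(89208 - 17457) = (251966 + 58978)/71751 = 310944*(1/71751) = 103648/23917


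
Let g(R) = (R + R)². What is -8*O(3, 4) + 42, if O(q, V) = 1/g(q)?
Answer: 376/9 ≈ 41.778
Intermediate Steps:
g(R) = 4*R² (g(R) = (2*R)² = 4*R²)
O(q, V) = 1/(4*q²)
-8*O(3, 4) + 42 = -2/3² + 42 = -2/9 + 42 = 376/9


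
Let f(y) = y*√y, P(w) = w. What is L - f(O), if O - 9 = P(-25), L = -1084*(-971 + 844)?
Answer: 137668 + 64*I ≈ 1.3767e+5 + 64.0*I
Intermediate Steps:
L = 137668 (L = -1084*(-127) = 137668)
O = -16 (O = 9 - 25 = -16)
f(y) = y^(3/2)
L - f(O) = 137668 - (-16)^(3/2) = 137668 - (-64)*I = 137668 + 64*I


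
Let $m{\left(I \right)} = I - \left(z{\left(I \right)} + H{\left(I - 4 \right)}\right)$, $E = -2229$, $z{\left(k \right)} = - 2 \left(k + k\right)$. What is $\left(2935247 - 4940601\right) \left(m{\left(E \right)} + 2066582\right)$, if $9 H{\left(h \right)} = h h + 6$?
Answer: $- \frac{27097622663852}{9} \approx -3.0108 \cdot 10^{12}$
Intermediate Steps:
$H{\left(h \right)} = \frac{2}{3} + \frac{h^{2}}{9}$ ($H{\left(h \right)} = \frac{h h + 6}{9} = \frac{h^{2} + 6}{9} = \frac{6 + h^{2}}{9} = \frac{2}{3} + \frac{h^{2}}{9}$)
$z{\left(k \right)} = - 4 k$ ($z{\left(k \right)} = - 2 \cdot 2 k = - 4 k$)
$m{\left(I \right)} = - \frac{2}{3} + 5 I - \frac{\left(-4 + I\right)^{2}}{9}$ ($m{\left(I \right)} = I - \left(- 4 I + \left(\frac{2}{3} + \frac{\left(I - 4\right)^{2}}{9}\right)\right) = I - \left(- 4 I + \left(\frac{2}{3} + \frac{\left(-4 + I\right)^{2}}{9}\right)\right) = I - \left(\frac{2}{3} - 4 I + \frac{\left(-4 + I\right)^{2}}{9}\right) = - \frac{2}{3} + 5 I - \frac{\left(-4 + I\right)^{2}}{9}$)
$\left(2935247 - 4940601\right) \left(m{\left(E \right)} + 2066582\right) = \left(2935247 - 4940601\right) \left(\left(- \frac{22}{9} - \frac{\left(-2229\right)^{2}}{9} + \frac{53}{9} \left(-2229\right)\right) + 2066582\right) = - 2005354 \left(\left(- \frac{22}{9} - 552049 - \frac{39379}{3}\right) + 2066582\right) = - 2005354 \left(- \frac{5086600}{9} + 2066582\right) = \left(-2005354\right) \frac{13512638}{9} = - \frac{27097622663852}{9}$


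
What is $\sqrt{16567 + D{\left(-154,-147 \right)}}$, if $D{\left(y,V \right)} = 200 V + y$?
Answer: $3 i \sqrt{1443} \approx 113.96 i$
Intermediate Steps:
$D{\left(y,V \right)} = y + 200 V$
$\sqrt{16567 + D{\left(-154,-147 \right)}} = \sqrt{16567 + \left(-154 + 200 \left(-147\right)\right)} = \sqrt{16567 - 29554} = \sqrt{-12987} = 3 i \sqrt{1443}$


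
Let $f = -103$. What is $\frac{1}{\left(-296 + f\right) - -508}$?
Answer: $\frac{1}{109} \approx 0.0091743$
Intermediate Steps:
$\frac{1}{\left(-296 + f\right) - -508} = \frac{1}{\left(-296 - 103\right) - -508} = \frac{1}{-399 + 508} = \frac{1}{109}$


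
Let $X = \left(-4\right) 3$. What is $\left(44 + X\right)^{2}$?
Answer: $1024$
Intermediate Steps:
$X = -12$
$\left(44 + X\right)^{2} = \left(44 - 12\right)^{2} = 32^{2} = 1024$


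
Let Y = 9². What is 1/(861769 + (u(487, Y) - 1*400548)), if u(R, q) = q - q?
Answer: 1/461221 ≈ 2.1682e-6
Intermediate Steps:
Y = 81
u(R, q) = 0
1/(861769 + (u(487, Y) - 1*400548)) = 1/(861769 + (0 - 1*400548)) = 1/(861769 + (0 - 400548)) = 1/(861769 - 400548) = 1/461221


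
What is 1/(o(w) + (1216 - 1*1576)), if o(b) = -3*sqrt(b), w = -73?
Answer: I/(3*(sqrt(73) - 120*I)) ≈ -0.0027638 + 0.00019678*I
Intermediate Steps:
1/(o(w) + (1216 - 1*1576)) = 1/(-3*I*sqrt(73) + (1216 - 1*1576)) = 1/(-3*I*sqrt(73) + (1216 - 1576)) = 1/(-3*I*sqrt(73) - 360) = 1/(-360 - 3*I*sqrt(73))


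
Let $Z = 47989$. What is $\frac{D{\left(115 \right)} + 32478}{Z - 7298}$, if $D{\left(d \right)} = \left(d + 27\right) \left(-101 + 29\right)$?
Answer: $\frac{22254}{40691} \approx 0.5469$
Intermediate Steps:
$D{\left(d \right)} = -1944 - 72 d$ ($D{\left(d \right)} = \left(27 + d\right) \left(-72\right) = -1944 - 72 d$)
$\frac{D{\left(115 \right)} + 32478}{Z - 7298} = \frac{\left(-1944 - 8280\right) + 32478}{47989 - 7298} = \frac{\left(-1944 - 8280\right) + 32478}{40691} = \left(-10224 + 32478\right) \frac{1}{40691} = 22254 \cdot \frac{1}{40691} = \frac{22254}{40691}$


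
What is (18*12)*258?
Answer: 55728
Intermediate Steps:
(18*12)*258 = 216*258 = 55728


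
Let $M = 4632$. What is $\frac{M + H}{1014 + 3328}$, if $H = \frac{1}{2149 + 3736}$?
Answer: $\frac{27259321}{25552670} \approx 1.0668$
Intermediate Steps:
$H = \frac{1}{5885} \approx 0.00016992$
$\frac{M + H}{1014 + 3328} = \frac{4632 + \frac{1}{5885}}{1014 + 3328} = \frac{27259321}{5885 \cdot 4342} = \frac{27259321}{5885} \cdot \frac{1}{4342} = \frac{27259321}{25552670}$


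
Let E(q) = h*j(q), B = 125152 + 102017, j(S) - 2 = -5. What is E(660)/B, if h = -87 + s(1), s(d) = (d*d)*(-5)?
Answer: 92/75723 ≈ 0.0012150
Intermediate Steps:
j(S) = -3 (j(S) = 2 - 5 = -3)
s(d) = -5*d**2 (s(d) = d**2*(-5) = -5*d**2)
B = 227169
h = -92 (h = -87 - 5*1**2 = -87 - 5*1 = -87 - 5 = -92)
E(q) = 276 (E(q) = -92*(-3) = 276)
E(660)/B = 276/227169 = 276*(1/227169) = 92/75723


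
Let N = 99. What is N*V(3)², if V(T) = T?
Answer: 891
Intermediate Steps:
N*V(3)² = 99*3² = 99*9 = 891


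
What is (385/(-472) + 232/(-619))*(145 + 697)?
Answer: -146431799/146084 ≈ -1002.4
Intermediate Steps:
(385/(-472) + 232/(-619))*(145 + 697) = (385*(-1/472) + 232*(-1/619))*842 = (-385/472 - 232/619)*842 = -347819/292168*842 = -146431799/146084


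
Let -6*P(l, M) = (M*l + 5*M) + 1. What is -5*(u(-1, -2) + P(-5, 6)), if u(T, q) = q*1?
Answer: 65/6 ≈ 10.833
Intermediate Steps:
u(T, q) = q
P(l, M) = -1/6 - 5*M/6 - M*l/6 (P(l, M) = -((M*l + 5*M) + 1)/6 = -((5*M + M*l) + 1)/6 = -(1 + 5*M + M*l)/6 = -1/6 - 5*M/6 - M*l/6)
-5*(u(-1, -2) + P(-5, 6)) = -5*(-2 + (-1/6 - 5/6*6 - 1/6*6*(-5))) = -5*(-2 + (-1/6 - 5 + 5)) = -5*(-2 - 1/6) = -5*(-13/6) = 65/6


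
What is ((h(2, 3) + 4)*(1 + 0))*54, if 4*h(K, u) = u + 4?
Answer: 621/2 ≈ 310.50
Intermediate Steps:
h(K, u) = 1 + u/4 (h(K, u) = (u + 4)/4 = (4 + u)/4 = 1 + u/4)
((h(2, 3) + 4)*(1 + 0))*54 = (((1 + (¼)*3) + 4)*(1 + 0))*54 = (((1 + ¾) + 4)*1)*54 = ((7/4 + 4)*1)*54 = ((23/4)*1)*54 = (23/4)*54 = 621/2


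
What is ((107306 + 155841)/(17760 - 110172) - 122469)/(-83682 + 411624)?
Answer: -11317868375/30305776104 ≈ -0.37346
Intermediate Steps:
((107306 + 155841)/(17760 - 110172) - 122469)/(-83682 + 411624) = (263147/(-92412) - 122469)/327942 = (263147*(-1/92412) - 122469)*(1/327942) = (-263147/92412 - 122469)*(1/327942) = -11317868375/92412*1/327942 = -11317868375/30305776104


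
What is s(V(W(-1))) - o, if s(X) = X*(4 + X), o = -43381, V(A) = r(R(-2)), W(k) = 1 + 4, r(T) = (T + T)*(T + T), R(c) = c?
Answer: 43701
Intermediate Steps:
r(T) = 4*T² (r(T) = (2*T)*(2*T) = 4*T²)
W(k) = 5
V(A) = 16 (V(A) = 4*(-2)² = 4*4 = 16)
s(V(W(-1))) - o = 16*(4 + 16) - 1*(-43381) = 16*20 + 43381 = 320 + 43381 = 43701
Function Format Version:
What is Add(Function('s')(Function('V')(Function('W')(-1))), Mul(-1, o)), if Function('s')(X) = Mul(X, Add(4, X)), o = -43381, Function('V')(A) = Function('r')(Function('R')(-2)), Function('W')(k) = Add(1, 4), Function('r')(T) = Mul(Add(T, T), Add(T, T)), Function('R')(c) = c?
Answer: 43701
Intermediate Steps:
Function('r')(T) = Mul(4, Pow(T, 2)) (Function('r')(T) = Mul(Mul(2, T), Mul(2, T)) = Mul(4, Pow(T, 2)))
Function('W')(k) = 5
Function('V')(A) = 16 (Function('V')(A) = Mul(4, Pow(-2, 2)) = Mul(4, 4) = 16)
Add(Function('s')(Function('V')(Function('W')(-1))), Mul(-1, o)) = Add(Mul(16, Add(4, 16)), Mul(-1, -43381)) = Add(Mul(16, 20), 43381) = Add(320, 43381) = 43701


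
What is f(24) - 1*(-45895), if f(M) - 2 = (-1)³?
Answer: 45896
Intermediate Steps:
f(M) = 1 (f(M) = 2 + (-1)³ = 2 - 1 = 1)
f(24) - 1*(-45895) = 1 - 1*(-45895) = 1 + 45895 = 45896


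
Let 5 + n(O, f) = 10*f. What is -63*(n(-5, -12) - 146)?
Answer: 17073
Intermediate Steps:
n(O, f) = -5 + 10*f
-63*(n(-5, -12) - 146) = -63*((-5 + 10*(-12)) - 146) = -63*((-5 - 120) - 146) = -63*(-125 - 146) = -63*(-271) = 17073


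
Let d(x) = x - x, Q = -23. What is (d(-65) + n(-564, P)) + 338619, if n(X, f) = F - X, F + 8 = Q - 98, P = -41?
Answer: 339054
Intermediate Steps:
d(x) = 0
F = -129 (F = -8 + (-23 - 98) = -8 - 121 = -129)
n(X, f) = -129 - X
(d(-65) + n(-564, P)) + 338619 = (0 + (-129 - 1*(-564))) + 338619 = (0 + (-129 + 564)) + 338619 = (0 + 435) + 338619 = 435 + 338619 = 339054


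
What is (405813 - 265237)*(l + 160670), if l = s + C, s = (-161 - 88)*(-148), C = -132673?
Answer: 9116213024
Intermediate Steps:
s = 36852 (s = -249*(-148) = 36852)
l = -95821 (l = 36852 - 132673 = -95821)
(405813 - 265237)*(l + 160670) = (405813 - 265237)*(-95821 + 160670) = 140576*64849 = 9116213024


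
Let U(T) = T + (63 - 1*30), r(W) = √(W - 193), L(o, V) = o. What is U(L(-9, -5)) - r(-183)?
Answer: 24 - 2*I*√94 ≈ 24.0 - 19.391*I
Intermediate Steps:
r(W) = √(-193 + W)
U(T) = 33 + T (U(T) = T + (63 - 30) = T + 33 = 33 + T)
U(L(-9, -5)) - r(-183) = (33 - 9) - √(-193 - 183) = 24 - √(-376) = 24 - 2*I*√94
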